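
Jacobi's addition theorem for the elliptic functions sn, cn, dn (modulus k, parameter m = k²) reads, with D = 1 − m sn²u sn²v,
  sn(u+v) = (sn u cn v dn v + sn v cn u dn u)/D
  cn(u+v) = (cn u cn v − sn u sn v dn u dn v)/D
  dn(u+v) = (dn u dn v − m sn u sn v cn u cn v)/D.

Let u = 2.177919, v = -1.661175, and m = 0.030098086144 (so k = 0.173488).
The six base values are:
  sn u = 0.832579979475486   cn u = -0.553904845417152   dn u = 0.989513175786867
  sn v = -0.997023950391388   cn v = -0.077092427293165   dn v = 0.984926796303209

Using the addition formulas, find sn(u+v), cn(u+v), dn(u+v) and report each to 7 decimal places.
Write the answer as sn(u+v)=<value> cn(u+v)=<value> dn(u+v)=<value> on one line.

m = k² = 0.030098086144
D = 1 − m·sn²u·sn²v = 0.979260322932231
sn(u+v) = (sn u·cn v·dn v + sn v·cn u·dn u)/D = 0.483246852625166/0.979260322932231 = 0.4934814995650638
cn(u+v) = (cn u·cn v − sn u·sn v·dn u·dn v)/D = 0.8517178285660154/0.979260322932231 = 0.8697562932149534
dn(u+v) = (dn u·dn v − m·sn u·sn v·cn u·cn v)/D = 0.9756649264159098/0.979260322932231 = 0.9963284568647125

sn(u+v)=0.4934815 cn(u+v)=0.8697563 dn(u+v)=0.9963285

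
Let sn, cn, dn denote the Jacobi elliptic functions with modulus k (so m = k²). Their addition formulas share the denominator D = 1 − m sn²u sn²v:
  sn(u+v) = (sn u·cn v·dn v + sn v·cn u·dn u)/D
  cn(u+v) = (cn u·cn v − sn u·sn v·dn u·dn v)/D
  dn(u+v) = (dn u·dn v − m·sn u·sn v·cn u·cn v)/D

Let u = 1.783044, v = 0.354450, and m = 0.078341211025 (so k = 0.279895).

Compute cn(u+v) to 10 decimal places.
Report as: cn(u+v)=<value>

sn u = 0.9850856475024273, cn u = -0.1720647177219186, dn u = 0.9612378372662756
sn v = 0.3465430293951647, cn v = 0.9380340765545898, dn v = 0.9952848043178085
m = k² = 0.078341211025
D = 1 − m·sn²u·sn²v = 0.9908703821531677
cn(u+v) = (cn u·cn v − sn u·sn v·dn u·dn v)/D = -0.4879974622330654/0.9908703821531677 = -0.4924937418884636

cn(u+v)=-0.4924937419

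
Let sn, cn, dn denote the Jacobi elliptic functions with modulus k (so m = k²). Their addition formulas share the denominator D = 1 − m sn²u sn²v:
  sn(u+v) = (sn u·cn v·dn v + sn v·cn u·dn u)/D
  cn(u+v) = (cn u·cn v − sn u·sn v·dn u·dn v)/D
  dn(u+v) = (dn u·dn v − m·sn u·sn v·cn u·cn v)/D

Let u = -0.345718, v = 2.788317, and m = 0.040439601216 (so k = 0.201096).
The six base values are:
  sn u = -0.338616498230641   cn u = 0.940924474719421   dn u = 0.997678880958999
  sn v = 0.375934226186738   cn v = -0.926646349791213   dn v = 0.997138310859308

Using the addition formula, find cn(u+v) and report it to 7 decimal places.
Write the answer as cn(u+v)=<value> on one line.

m = k² = 0.040439601216
D = 1 − m·sn²u·sn²v = 0.9993446899527625
cn(u+v) = (cn u·cn v − sn u·sn v·dn u·dn v)/D = -0.7452656118268832/0.9993446899527625 = -0.7457543121203863

cn(u+v)=-0.7457543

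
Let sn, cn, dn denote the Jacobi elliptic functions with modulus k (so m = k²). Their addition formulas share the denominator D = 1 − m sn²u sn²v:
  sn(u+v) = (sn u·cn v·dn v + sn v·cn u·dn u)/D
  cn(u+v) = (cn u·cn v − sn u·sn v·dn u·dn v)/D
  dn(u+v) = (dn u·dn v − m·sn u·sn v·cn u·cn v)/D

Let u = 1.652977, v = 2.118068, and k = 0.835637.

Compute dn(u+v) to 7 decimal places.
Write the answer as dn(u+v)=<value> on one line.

sn u = 0.9724356741003084, cn u = 0.2331713098498158, dn u = 0.582817288326009
sn v = 0.9996914087135489, cn v = -0.02484124280949255, dn v = 0.5496741850008826
m = k² = 0.698289195769
D = 1 − m·sn²u·sn²v = 0.3400834691604342
dn(u+v) = (dn u·dn v − m·sn u·sn v·cn u·cn v)/D = 0.3242915916012161/0.3400834691604342 = 0.9535647010476468

dn(u+v)=0.9535647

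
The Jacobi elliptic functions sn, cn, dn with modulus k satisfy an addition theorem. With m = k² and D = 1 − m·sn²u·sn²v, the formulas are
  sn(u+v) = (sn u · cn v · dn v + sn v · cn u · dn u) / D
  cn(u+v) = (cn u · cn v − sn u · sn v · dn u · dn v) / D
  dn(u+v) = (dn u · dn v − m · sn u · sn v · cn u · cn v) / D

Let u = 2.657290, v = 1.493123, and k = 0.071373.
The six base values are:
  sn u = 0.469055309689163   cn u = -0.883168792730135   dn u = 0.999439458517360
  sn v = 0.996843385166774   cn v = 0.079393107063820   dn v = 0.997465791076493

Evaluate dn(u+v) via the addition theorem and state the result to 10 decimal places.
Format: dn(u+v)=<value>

m = k² = 0.005094105129
D = 1 − m·sn²u·sn²v = 0.9988862957444663
dn(u+v) = (dn u·dn v − m·sn u·sn v·cn u·cn v)/D = 0.9970736812491897/0.9988862957444663 = 0.9981853645374866

dn(u+v)=0.9981853645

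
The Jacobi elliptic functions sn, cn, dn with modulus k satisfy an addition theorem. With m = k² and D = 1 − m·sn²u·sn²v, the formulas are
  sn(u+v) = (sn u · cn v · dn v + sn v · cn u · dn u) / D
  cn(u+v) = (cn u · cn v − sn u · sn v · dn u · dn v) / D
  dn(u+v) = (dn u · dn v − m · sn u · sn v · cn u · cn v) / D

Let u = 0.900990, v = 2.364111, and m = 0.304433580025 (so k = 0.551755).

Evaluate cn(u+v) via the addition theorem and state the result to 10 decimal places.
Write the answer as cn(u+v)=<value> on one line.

sn u = 0.7640788088188684, cn u = 0.6451229138032063, dn u = 0.9067892121817615
sn v = 0.8519946166212438, cn v = -0.5235505450750862, dn v = 0.8826172665263179
m = k² = 0.304433580025
D = 1 − m·sn²u·sn²v = 0.8709842990801216
cn(u+v) = (cn u·cn v − sn u·sn v·dn u·dn v)/D = -0.8587737035404438/0.8709842990801216 = -0.9859806938511133

cn(u+v)=-0.9859806939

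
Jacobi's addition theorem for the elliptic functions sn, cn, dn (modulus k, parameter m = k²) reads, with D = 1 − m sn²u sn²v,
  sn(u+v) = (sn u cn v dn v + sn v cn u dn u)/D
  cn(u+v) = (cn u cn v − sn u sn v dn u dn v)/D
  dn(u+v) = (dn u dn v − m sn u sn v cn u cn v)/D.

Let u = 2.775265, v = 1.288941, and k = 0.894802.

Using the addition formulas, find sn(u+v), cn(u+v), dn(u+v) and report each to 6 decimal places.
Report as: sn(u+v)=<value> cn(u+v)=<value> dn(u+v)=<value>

sn(u+v)=0.427218 cn(u+v)=-0.904149 dn(u+v)=0.924048

sn u = 0.9716177469594074, cn u = -0.2365564494862168, dn u = 0.4940992521547363
sn v = 0.8837496700079048, cn v = 0.467959956364772, dn v = 0.6120992190576417
m = k² = 0.800670619204
D = 1 − m·sn²u·sn²v = 0.409658520937708
sn(u+v) = (sn u·cn v·dn v + sn v·cn u·dn u)/D = 0.1750134188990654/0.409658520937708 = 0.427217816679267
cn(u+v) = (cn u·cn v − sn u·sn v·dn u·dn v)/D = -0.3703922339657391/0.409658520937708 = -0.9041487361666775
dn(u+v) = (dn u·dn v − m·sn u·sn v·cn u·cn v)/D = 0.3785443243243723/0.409658520937708 = 0.9240484573783174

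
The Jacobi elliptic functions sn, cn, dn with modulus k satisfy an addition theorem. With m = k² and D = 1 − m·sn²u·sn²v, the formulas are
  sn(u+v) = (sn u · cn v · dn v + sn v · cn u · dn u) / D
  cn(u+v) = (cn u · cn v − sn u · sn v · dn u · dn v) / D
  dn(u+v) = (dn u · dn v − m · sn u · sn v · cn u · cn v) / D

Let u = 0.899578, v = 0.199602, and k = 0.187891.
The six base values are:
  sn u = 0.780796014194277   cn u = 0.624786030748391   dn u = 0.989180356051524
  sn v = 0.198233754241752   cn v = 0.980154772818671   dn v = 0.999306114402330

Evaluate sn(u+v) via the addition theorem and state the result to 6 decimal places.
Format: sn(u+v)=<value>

m = k² = 0.035303027881
D = 1 − m·sn²u·sn²v = 0.9991542493448583
sn(u+v) = (sn u·cn v·dn v + sn v·cn u·dn u)/D = 0.8872835363588586/0.9991542493448583 = 0.8880345921969976

sn(u+v)=0.888035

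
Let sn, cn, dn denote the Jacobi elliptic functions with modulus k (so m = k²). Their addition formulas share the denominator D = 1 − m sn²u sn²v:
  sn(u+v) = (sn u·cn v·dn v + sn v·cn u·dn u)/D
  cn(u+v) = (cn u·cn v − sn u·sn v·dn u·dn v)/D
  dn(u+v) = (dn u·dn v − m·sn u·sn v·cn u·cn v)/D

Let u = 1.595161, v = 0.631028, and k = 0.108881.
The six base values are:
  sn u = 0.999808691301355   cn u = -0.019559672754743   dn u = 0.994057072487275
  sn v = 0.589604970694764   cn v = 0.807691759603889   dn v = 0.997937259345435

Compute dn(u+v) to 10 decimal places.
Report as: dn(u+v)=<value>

m = k² = 0.011855072161
D = 1 − m·sn²u·sn²v = 0.9958803502919684
dn(u+v) = (dn u·dn v − m·sn u·sn v·cn u·cn v)/D = 0.9921169957390859/0.9958803502919684 = 0.9962210776105994

dn(u+v)=0.9962210776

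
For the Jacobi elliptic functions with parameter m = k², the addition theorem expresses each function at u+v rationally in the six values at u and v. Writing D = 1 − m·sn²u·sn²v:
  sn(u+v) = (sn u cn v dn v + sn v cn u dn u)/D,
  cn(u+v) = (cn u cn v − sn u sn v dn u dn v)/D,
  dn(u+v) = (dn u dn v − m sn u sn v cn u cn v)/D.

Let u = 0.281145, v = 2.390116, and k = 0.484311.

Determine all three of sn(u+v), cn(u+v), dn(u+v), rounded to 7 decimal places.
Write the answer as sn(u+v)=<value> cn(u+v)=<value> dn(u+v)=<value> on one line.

sn(u+v)=0.6228339 cn(u+v)=-0.7823541 dn(u+v)=0.9534202

sn u = 0.2766349513652319, cn u = 0.9609750796369049, dn u = 0.990984394279527
sn v = 0.8050831028290748, cn v = -0.5931620331234202, dn v = 0.9208527145906618
m = k² = 0.234557144721
D = 1 − m·sn²u·sn²v = 0.9883655946761
sn(u+v) = (sn u·cn v·dn v + sn v·cn u·dn u)/D = 0.6155876185161162/0.9883655946761 = 0.6228339208001794
cn(u+v) = (cn u·cn v − sn u·sn v·dn u·dn v)/D = -0.7732518559105418/0.9883655946761 = -0.7823540803885897
dn(u+v) = (dn u·dn v − m·sn u·sn v·cn u·cn v)/D = 0.9423277352580571/0.9883655946761 = 0.9534202124537428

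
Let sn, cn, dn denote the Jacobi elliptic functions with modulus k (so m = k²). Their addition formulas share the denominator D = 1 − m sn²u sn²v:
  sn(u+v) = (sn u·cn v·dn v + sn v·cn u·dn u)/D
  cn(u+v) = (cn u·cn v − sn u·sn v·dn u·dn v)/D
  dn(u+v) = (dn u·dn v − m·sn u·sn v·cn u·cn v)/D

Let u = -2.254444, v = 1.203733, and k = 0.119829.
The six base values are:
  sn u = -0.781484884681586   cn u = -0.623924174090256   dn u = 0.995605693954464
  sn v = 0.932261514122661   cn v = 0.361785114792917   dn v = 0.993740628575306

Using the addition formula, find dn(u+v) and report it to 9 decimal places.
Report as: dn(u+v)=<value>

m = k² = 0.014358989241
D = 1 − m·sn²u·sn²v = 0.9923784983716904
dn(u+v) = (dn u·dn v − m·sn u·sn v·cn u·cn v)/D = 0.9870124544579477/0.9923784983716904 = 0.9945927446810392

dn(u+v)=0.994592745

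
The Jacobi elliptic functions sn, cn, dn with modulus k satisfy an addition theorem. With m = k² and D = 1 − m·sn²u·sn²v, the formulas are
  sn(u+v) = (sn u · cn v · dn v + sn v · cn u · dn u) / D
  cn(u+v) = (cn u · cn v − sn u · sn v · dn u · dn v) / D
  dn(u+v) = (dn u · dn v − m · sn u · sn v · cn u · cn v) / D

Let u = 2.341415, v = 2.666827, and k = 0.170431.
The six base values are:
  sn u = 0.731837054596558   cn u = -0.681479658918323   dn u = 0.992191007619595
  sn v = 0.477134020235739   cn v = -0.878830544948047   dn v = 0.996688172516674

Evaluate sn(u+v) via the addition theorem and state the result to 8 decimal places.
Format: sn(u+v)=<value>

sn(u+v)=-0.96707375

m = k² = 0.029046725761
D = 1 − m·sn²u·sn²v = 0.9964583410211761
sn(u+v) = (sn u·cn v·dn v + sn v·cn u·dn u)/D = -0.9636486998542735/0.9964583410211761 = -0.9670737452673846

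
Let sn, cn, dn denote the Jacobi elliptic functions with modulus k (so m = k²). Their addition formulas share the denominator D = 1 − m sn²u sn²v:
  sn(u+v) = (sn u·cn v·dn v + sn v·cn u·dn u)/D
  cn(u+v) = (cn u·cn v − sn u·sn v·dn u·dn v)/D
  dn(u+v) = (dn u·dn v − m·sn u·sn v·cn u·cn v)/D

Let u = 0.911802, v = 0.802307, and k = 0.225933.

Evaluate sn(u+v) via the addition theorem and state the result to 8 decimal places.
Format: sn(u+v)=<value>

sn u = 0.787257264065404, cn u = 0.616624683398463, dn u = 0.9840544647724777
sn v = 0.7162743968219496, cn v = 0.6978187361036906, dn v = 0.9868186477563323
m = k² = 0.051045720489
D = 1 − m·sn²u·sn²v = 0.9837687657157459
sn(u+v) = (sn u·cn v·dn v + sn v·cn u·dn u)/D = 0.9767512926995599/0.9837687657157459 = 0.9928667454581358

sn(u+v)=0.99286675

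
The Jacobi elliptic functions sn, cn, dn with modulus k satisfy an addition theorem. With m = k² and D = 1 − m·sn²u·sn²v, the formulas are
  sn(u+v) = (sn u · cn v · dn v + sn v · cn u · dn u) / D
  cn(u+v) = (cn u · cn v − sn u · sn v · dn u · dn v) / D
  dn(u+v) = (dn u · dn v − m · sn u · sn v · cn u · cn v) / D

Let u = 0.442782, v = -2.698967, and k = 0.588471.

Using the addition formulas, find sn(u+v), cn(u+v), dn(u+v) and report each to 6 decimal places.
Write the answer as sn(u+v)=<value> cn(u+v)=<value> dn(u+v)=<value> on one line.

sn u = 0.424109351561756, cn u = 0.9056109859745888, dn u = 0.9683551998923376
sn v = -0.6892903802516102, cn v = -0.7244851769999098, dn v = 0.914038518275264
m = k² = 0.346298117841
D = 1 − m·sn²u·sn²v = 0.9704055506564143
sn(u+v) = (sn u·cn v·dn v + sn v·cn u·dn u)/D = -0.8853236738992805/0.9704055506564143 = -0.9123233820132401
cn(u+v) = (cn u·cn v − sn u·sn v·dn u·dn v)/D = -0.3973523942022486/0.9704055506564143 = -0.4094704465915991
dn(u+v) = (dn u·dn v − m·sn u·sn v·cn u·cn v)/D = 0.818693567799923/0.9704055506564143 = 0.8436612581679192

sn(u+v)=-0.912323 cn(u+v)=-0.409470 dn(u+v)=0.843661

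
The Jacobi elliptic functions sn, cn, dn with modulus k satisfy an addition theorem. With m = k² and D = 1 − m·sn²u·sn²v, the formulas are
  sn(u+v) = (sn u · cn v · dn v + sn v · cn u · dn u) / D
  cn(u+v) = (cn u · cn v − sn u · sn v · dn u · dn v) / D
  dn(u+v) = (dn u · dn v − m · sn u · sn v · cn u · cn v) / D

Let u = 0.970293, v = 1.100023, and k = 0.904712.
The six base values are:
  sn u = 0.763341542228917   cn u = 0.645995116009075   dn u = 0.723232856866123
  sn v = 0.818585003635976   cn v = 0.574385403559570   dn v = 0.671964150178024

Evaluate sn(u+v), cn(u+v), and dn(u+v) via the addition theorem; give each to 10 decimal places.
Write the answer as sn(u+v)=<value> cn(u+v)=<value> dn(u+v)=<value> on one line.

m = k² = 0.818503802944
D = 1 − m·sn²u·sn²v = 0.6804152363710532
sn(u+v) = (sn u·cn v·dn v + sn v·cn u·dn u)/D = 0.6770711059605481/0.6804152363710532 = 0.9950851623659388
cn(u+v) = (cn u·cn v − sn u·sn v·dn u·dn v)/D = 0.06737663808202677/0.6804152363710532 = 0.09902282382942412
dn(u+v) = (dn u·dn v − m·sn u·sn v·cn u·cn v)/D = 0.296212857202627/0.6804152363710532 = 0.4353413053806047

sn(u+v)=0.9950851624 cn(u+v)=0.0990228238 dn(u+v)=0.4353413054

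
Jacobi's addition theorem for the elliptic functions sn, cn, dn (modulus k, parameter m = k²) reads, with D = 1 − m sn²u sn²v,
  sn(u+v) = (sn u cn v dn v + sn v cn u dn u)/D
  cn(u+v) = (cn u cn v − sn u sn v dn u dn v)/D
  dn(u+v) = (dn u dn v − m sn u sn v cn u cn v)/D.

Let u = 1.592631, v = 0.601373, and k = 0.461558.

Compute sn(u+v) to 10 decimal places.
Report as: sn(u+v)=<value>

sn(u+v)=0.8903822893

sn u = 0.9978669961423337, cn u = 0.06527984382545501, dn u = 0.8876215723485164
sn v = 0.5598545403494696, cn v = 0.8285909085007414, dn v = 0.9660365827750271
m = k² = 0.213035787364
D = 1 − m·sn²u·sn²v = 0.9335112309621668
sn(u+v) = (sn u·cn v·dn v + sn v·cn u·dn u)/D = 0.8311818668669507/0.9335112309621668 = 0.8903822892524329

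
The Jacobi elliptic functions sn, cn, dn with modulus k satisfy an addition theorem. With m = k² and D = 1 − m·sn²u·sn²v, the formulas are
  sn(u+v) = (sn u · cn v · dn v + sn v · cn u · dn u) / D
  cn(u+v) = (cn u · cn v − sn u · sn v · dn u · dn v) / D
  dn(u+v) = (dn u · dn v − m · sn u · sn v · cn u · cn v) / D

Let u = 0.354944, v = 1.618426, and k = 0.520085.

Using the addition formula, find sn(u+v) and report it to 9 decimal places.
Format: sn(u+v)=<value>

sn u = 0.3456967846645946, cn u = 0.9383462756746898, dn u = 0.9837047017298389
sn v = 0.9977464113901203, cn v = 0.06709767923063299, dn v = 0.854827092600112
m = k² = 0.270488407225
D = 1 − m·sn²u·sn²v = 0.9678204708104843
sn(u+v) = (sn u·cn v·dn v + sn v·cn u·dn u)/D = 0.9408035563157699/0.9678204708104843 = 0.9720847870968367

sn(u+v)=0.972084787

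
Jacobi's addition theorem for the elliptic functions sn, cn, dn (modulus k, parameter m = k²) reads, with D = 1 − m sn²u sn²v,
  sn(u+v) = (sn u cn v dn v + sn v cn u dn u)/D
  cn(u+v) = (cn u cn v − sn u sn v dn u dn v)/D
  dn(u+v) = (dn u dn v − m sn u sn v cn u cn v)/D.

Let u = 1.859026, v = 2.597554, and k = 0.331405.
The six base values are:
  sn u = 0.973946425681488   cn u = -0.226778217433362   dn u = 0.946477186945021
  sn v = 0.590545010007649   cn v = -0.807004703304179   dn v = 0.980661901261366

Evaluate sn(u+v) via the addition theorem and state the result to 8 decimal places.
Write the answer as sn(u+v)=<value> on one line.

sn(u+v)=-0.93137388

m = k² = 0.109829274025
D = 1 − m·sn²u·sn²v = 0.9636675857335119
sn(u+v) = (sn u·cn v·dn v + sn v·cn u·dn u)/D = -0.8975348227423338/0.9636675857335119 = -0.9313738845528979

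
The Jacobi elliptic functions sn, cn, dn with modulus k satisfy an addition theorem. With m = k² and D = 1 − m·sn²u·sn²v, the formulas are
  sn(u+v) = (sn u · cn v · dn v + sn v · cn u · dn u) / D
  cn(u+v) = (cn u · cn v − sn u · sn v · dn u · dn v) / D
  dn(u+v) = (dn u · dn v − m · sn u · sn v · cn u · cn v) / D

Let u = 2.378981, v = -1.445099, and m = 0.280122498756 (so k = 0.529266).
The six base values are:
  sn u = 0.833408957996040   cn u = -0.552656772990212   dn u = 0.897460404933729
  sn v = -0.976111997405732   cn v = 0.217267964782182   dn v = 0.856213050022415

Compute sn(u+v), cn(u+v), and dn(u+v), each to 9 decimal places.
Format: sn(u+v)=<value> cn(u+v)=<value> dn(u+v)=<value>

m = k² = 0.280122498756
D = 1 − m·sn²u·sn²v = 0.8146196825274598
sn(u+v) = (sn u·cn v·dn v + sn v·cn u·dn u)/D = 0.6391765428325883/0.8146196825274598 = 0.7846318429840326
cn(u+v) = (cn u·cn v − sn u·sn v·dn u·dn v)/D = 0.5050332407413593/0.8146196825274598 = 0.619961991557128
dn(u+v) = (dn u·dn v − m·sn u·sn v·cn u·cn v)/D = 0.7410547333971444/0.8146196825274598 = 0.9096941177482099

sn(u+v)=0.784631843 cn(u+v)=0.619961992 dn(u+v)=0.909694118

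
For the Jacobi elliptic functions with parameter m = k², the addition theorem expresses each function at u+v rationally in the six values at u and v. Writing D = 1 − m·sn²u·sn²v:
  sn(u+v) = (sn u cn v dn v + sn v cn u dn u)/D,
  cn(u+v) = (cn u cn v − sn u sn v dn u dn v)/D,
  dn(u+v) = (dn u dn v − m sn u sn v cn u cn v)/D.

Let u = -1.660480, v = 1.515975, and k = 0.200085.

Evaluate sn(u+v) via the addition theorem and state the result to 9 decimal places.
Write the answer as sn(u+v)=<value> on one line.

sn u = -0.99740101938163, cn u = -0.07205002801168988, dn u = 0.9798845940083904
sn v = 0.9975875606707167, cn v = 0.0694194410453521, dn v = 0.9798769917747935
m = k² = 0.040034007225
D = 1 − m·sn²u·sn²v = 0.9603657422896766
sn(u+v) = (sn u·cn v·dn v + sn v·cn u·dn u)/D = -0.1382761163802922/0.9603657422896766 = -0.1439827664516835

sn(u+v)=-0.143982766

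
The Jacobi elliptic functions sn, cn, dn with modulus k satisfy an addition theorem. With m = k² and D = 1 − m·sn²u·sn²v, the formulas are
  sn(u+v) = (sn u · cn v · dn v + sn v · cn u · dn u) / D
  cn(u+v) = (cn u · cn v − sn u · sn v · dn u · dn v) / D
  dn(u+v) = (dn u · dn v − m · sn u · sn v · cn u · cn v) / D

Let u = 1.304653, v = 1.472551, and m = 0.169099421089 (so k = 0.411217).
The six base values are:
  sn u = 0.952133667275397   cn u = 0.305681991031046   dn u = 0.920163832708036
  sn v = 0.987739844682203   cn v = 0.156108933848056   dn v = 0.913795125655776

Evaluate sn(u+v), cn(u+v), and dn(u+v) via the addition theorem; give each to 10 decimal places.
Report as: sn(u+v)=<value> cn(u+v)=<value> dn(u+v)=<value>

m = k² = 0.169099421089
D = 1 − m·sn²u·sn²v = 0.8504373638616565
sn(u+v) = (sn u·cn v·dn v + sn v·cn u·dn u)/D = 0.4136523811614646/0.8504373638616565 = 0.4863995853652955
cn(u+v) = (cn u·cn v − sn u·sn v·dn u·dn v)/D = -0.7430581521061551/0.8504373638616565 = -0.8737364839334962
dn(u+v) = (dn u·dn v − m·sn u·sn v·cn u·cn v)/D = 0.8332523007209397/0.8504373638616565 = 0.9797926762499203

sn(u+v)=0.4863995854 cn(u+v)=-0.8737364839 dn(u+v)=0.9797926762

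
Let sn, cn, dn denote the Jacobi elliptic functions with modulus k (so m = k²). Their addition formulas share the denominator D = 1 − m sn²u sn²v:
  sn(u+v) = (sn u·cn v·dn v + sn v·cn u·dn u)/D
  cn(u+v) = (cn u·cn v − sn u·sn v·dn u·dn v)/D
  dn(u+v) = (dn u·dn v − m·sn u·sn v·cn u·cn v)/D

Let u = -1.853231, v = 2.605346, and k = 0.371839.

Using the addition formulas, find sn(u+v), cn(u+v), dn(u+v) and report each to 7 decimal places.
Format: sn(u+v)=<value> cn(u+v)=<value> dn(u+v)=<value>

sn(u+v)=0.6767810 cn(u+v)=0.7361844 dn(u+v)=0.9678174

sn u = -0.9785127961183069, cn u = -0.2061860999988427, dn u = 0.9314578602381869
sn v = 0.6038182265717822, cn v = -0.7971220416345968, dn v = 0.9744687517469743
m = k² = 0.138264241921
D = 1 − m·sn²u·sn²v = 0.9517324414458577
sn(u+v) = (sn u·cn v·dn v + sn v·cn u·dn u)/D = 0.6441143918390508/0.9517324414458577 = 0.6767809562743515
cn(u+v) = (cn u·cn v − sn u·sn v·dn u·dn v)/D = 0.7006506193005916/0.9517324414458577 = 0.7361844451116678
dn(u+v) = (dn u·dn v − m·sn u·sn v·cn u·cn v)/D = 0.9211032017414332/0.9517324414458577 = 0.9678173839930338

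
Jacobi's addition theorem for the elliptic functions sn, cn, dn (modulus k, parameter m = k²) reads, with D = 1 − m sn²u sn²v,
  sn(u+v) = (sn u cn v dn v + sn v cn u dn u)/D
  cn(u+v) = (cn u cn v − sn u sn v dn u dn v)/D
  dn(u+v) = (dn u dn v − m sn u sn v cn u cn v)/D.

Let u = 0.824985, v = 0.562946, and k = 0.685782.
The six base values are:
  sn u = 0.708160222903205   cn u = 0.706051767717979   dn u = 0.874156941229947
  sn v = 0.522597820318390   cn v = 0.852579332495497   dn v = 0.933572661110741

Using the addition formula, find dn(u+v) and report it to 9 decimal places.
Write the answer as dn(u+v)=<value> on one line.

dn(u+v)=0.760289848

m = k² = 0.470296951524
D = 1 − m·sn²u·sn²v = 0.93558746231277
dn(u+v) = (dn u·dn v − m·sn u·sn v·cn u·cn v)/D = 0.7113176496523121/0.93558746231277 = 0.7602898481494575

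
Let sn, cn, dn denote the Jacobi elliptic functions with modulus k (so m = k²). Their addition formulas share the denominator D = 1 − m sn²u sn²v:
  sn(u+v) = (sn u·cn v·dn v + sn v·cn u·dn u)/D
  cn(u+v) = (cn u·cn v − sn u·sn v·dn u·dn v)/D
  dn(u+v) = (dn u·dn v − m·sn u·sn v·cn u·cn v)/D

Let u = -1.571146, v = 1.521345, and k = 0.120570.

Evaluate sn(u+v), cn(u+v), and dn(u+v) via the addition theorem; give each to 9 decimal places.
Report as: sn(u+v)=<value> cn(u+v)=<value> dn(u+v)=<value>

sn u = -0.9999855989722027, cn u = 0.005366735339573812, dn u = 0.9927050386676118
sn v = 0.9984985896088713, cn v = 0.05477742736834873, dn v = 0.9927267976189093
m = k² = 0.0145371249
D = 1 − m·sn²u·sn²v = 0.9855069121504343
sn(u+v) = (sn u·cn v·dn v + sn v·cn u·dn u)/D = -0.0490586506184115/0.9855069121504343 = -0.04978011824530244
cn(u+v) = (cn u·cn v − sn u·sn v·dn u·dn v)/D = 0.9842850820244023/0.9855069121504343 = 0.9987602013634122
dn(u+v) = (dn u·dn v − m·sn u·sn v·cn u·cn v)/D = 0.9854891611040067/0.9855069121504343 = 0.9999819879026634

sn(u+v)=-0.049780118 cn(u+v)=0.998760201 dn(u+v)=0.999981988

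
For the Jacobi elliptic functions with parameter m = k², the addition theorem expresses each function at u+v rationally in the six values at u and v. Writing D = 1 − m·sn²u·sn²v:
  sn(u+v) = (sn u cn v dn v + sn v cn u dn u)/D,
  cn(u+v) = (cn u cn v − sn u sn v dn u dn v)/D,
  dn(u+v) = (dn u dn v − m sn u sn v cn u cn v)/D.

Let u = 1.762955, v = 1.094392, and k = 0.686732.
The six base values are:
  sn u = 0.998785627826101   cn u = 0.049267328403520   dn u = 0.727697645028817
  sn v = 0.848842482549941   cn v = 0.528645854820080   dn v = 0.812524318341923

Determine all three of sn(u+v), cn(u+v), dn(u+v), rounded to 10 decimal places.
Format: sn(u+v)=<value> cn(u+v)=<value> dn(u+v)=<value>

m = k² = 0.471600839824
D = 1 − m·sn²u·sn²v = 0.6610205643958583
sn(u+v) = (sn u·cn v·dn v + sn v·cn u·dn u)/D = 0.4594484563447995/0.6610205643958583 = 0.6950592479141912
cn(u+v) = (cn u·cn v − sn u·sn v·dn u·dn v)/D = -0.4752423618708669/0.6610205643958583 = -0.7189524614944711
dn(u+v) = (dn u·dn v − m·sn u·sn v·cn u·cn v)/D = 0.5808585070059727/0.6610205643958583 = 0.8787298584830716

sn(u+v)=0.6950592479 cn(u+v)=-0.7189524615 dn(u+v)=0.8787298585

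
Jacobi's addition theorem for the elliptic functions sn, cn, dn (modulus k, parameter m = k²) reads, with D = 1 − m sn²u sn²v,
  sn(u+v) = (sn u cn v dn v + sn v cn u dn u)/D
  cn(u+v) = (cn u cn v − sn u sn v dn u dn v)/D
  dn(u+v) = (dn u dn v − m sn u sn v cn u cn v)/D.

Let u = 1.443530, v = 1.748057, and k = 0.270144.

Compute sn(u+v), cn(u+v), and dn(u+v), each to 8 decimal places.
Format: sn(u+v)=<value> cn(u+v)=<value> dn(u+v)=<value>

sn(u+v)=0.00980127 cn(u+v)=-0.99995197 dn(u+v)=0.99999649

sn u = 0.9885660078949733, cn u = 0.1507887530109442, dn u = 0.9636812404346205
sn v = 0.9899460856790968, cn v = -0.1414452100589993, dn v = 0.9635778470328938
m = k² = 0.072977780736
D = 1 − m·sn²u·sn²v = 0.9301083837199882
sn(u+v) = (sn u·cn v·dn v + sn v·cn u·dn u)/D = 0.009116242695559368/0.9301083837199882 = 0.009801269244664543
cn(u+v) = (cn u·cn v − sn u·sn v·dn u·dn v)/D = -0.9300637072724236/0.9301083837199882 = -0.9999519664069838
dn(u+v) = (dn u·dn v − m·sn u·sn v·cn u·cn v)/D = 0.9301051234045837/0.9301083837199882 = 0.9999964946930254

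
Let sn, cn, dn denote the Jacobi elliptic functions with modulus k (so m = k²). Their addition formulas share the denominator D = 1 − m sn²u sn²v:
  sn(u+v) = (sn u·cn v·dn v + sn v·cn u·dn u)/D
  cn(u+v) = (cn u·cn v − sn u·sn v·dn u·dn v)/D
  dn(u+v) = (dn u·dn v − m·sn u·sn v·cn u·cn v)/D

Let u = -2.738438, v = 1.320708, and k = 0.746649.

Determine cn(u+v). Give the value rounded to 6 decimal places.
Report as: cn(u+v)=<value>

cn(u+v)=0.325904

sn u = -0.8322269993762525, cn u = -0.5544350471508805, dn u = 0.783508190814828
sn v = 0.9204580152240764, cn v = 0.3908414540574654, dn v = 0.7264124097982154
m = k² = 0.557484729201
D = 1 − m·sn²u·sn²v = 0.6728668574311028
cn(u+v) = (cn u·cn v − sn u·sn v·dn u·dn v)/D = 0.2192898372658806/0.6728668574311028 = 0.3259037576959785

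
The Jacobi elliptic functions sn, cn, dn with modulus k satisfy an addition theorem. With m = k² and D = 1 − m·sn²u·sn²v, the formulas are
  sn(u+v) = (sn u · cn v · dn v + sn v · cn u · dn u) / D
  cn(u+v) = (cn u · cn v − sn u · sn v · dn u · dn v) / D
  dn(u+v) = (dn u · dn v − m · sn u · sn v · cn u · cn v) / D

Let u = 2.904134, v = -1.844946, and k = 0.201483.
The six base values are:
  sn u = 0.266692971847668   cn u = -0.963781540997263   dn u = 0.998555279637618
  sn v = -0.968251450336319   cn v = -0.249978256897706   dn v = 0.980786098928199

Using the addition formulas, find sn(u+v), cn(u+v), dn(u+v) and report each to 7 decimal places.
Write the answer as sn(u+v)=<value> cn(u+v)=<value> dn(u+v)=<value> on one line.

sn(u+v)=0.8688000 cn(u+v)=0.4951632 dn(u+v)=0.9845598

m = k² = 0.040595399289
D = 1 − m·sn²u·sn²v = 0.9972930746977558
sn(u+v) = (sn u·cn v·dn v + sn v·cn u·dn u)/D = 0.8664481840255936/0.9972930746977558 = 0.868799960621589
cn(u+v) = (cn u·cn v − sn u·sn v·dn u·dn v)/D = 0.4938228642325653/0.9972930746977558 = 0.4951632341197451
dn(u+v) = (dn u·dn v − m·sn u·sn v·cn u·cn v)/D = 0.9818946954973121/0.9972930746977558 = 0.9845598254002613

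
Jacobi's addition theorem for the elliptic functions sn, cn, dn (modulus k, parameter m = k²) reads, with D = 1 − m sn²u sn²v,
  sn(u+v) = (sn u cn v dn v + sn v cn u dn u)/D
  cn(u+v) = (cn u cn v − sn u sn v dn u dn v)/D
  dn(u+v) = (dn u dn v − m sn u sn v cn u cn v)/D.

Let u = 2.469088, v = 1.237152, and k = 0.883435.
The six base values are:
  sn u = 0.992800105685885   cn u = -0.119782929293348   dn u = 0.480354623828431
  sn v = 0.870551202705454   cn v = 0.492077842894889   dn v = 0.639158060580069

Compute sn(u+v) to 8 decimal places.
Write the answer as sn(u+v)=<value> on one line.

m = k² = 0.780457399225
D = 1 − m·sn²u·sn²v = 0.4170095085365533
sn(u+v) = (sn u·cn v·dn v + sn v·cn u·dn u)/D = 0.2621610189298757/0.4170095085365533 = 0.6286691635639185

sn(u+v)=0.62866916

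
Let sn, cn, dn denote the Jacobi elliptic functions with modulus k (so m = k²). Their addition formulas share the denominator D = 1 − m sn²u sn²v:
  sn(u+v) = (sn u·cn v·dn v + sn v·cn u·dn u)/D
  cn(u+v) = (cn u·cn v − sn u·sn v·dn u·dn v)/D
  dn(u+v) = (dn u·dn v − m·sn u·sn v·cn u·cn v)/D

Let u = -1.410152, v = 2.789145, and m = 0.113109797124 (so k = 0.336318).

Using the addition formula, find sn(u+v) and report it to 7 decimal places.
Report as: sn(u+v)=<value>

sn(u+v)=0.9746617

sn u = -0.980820962482931, cn u = 0.194910850272777, dn u = 0.9440271559466134
sn v = 0.4311813521690839, cn v = -0.902265283351654, dn v = 0.9894295959303749
m = k² = 0.113109797124
D = 1 − m·sn²u·sn²v = 0.9797698248882862
sn(u+v) = (sn u·cn v·dn v + sn v·cn u·dn u)/D = 0.954944169877327/0.9797698248882862 = 0.9746617477081518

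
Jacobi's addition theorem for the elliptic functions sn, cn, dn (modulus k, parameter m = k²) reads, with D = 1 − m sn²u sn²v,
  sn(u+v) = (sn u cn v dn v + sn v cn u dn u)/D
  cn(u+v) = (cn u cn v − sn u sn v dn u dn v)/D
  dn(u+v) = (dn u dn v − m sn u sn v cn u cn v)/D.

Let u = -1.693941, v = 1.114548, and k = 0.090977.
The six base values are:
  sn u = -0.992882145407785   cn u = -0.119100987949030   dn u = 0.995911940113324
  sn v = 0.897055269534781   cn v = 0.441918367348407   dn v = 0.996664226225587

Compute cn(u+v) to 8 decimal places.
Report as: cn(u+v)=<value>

cn(u+v)=0.83693246

m = k² = 0.008276814529
D = 1 − m·sn²u·sn²v = 0.9934340581997672
cn(u+v) = (cn u·cn v − sn u·sn v·dn u·dn v)/D = 0.8314372052312109/0.9934340581997672 = 0.8369324550216088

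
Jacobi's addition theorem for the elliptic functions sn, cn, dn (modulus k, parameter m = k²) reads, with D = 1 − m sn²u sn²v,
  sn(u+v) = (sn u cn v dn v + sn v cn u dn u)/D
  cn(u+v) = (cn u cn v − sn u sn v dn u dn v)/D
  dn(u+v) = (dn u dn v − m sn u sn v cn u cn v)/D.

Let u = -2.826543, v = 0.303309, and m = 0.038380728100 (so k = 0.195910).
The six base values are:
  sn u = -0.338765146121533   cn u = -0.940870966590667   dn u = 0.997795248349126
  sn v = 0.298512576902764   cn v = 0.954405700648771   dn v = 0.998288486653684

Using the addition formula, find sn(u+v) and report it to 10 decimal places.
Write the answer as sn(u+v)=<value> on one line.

sn(u+v)=-0.6032453792

m = k² = 0.0383807281
D = 1 − m·sn²u·sn²v = 0.999607503381656
sn(u+v) = (sn u·cn v·dn v + sn v·cn u·dn u)/D = -0.6030086074099316/0.999607503381656 = -0.6032453791812919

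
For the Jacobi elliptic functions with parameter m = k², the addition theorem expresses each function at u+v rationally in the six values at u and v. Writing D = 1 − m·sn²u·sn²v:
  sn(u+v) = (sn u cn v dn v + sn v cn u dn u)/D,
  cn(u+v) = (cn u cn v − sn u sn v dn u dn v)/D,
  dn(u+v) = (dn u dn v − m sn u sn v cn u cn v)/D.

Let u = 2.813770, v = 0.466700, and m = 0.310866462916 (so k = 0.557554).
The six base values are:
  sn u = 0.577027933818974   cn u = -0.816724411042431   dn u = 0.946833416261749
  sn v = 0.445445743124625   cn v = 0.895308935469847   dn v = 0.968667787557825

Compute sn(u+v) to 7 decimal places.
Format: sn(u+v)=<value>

sn(u+v)=0.1592378

m = k² = 0.310866462916
D = 1 − m·sn²u·sn²v = 0.979462046166899
sn(u+v) = (sn u·cn v·dn v + sn v·cn u·dn u)/D = 0.1559674038023919/0.979462046166899 = 0.1592378228567064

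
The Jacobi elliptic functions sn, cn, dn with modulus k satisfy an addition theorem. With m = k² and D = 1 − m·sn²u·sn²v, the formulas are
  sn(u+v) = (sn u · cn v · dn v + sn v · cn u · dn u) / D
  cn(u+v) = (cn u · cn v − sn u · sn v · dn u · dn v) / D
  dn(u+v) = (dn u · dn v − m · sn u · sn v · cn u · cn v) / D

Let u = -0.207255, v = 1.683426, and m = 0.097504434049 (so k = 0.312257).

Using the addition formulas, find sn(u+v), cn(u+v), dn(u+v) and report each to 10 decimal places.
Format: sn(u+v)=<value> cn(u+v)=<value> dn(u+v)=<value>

sn u = -0.205634083370093, cn u = 0.9786289510108219, dn u = 0.997936364865432
sn v = 0.9976556615886197, cn v = -0.06843377017360337, dn v = 0.9502379685395761
m = k² = 0.097504434049
D = 1 − m·sn²u·sn²v = 0.9958962971303796
sn(u+v) = (sn u·cn v·dn v + sn v·cn u·dn u)/D = 0.9876919635419961/0.9958962971303796 = 0.9917618595309332
cn(u+v) = (cn u·cn v − sn u·sn v·dn u·dn v)/D = 0.1275696664280251/0.9958962971303796 = 0.1280953316079295
dn(u+v) = (dn u·dn v − m·sn u·sn v·cn u·cn v)/D = 0.9469373823641878/0.9958962971303796 = 0.9508393445108047

sn(u+v)=0.9917618595 cn(u+v)=0.1280953316 dn(u+v)=0.9508393445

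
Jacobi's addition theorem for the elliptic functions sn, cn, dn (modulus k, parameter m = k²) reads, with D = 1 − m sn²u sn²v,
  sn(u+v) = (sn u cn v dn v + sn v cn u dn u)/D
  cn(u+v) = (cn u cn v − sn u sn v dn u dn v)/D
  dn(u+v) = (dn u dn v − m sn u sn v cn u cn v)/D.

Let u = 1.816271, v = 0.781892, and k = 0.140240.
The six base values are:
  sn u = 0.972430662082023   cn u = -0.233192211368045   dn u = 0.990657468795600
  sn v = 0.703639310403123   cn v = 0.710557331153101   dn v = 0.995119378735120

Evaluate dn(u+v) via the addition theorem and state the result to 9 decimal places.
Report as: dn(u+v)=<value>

dn(u+v)=0.997234696

m = k² = 0.0196672576
D = 1 − m·sn²u·sn²v = 0.9907920853861926
dn(u+v) = (dn u·dn v − m·sn u·sn v·cn u·cn v)/D = 0.988052243855934/0.9907920853861926 = 0.9972346957846452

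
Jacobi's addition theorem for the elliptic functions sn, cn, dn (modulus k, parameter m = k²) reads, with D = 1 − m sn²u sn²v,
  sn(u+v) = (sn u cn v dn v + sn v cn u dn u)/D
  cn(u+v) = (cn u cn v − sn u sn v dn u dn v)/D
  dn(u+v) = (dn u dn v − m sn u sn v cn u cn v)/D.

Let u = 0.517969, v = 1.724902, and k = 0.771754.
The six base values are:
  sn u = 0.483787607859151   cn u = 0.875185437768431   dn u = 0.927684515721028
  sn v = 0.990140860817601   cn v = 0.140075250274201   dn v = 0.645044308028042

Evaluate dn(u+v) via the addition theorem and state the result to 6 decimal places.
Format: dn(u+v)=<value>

dn(u+v)=0.652612

m = k² = 0.595604236516
D = 1 − m·sn²u·sn²v = 0.8633337669070733
dn(u+v) = (dn u·dn v − m·sn u·sn v·cn u·cn v)/D = 0.5634215479879635/0.8633337669070733 = 0.6526115038989417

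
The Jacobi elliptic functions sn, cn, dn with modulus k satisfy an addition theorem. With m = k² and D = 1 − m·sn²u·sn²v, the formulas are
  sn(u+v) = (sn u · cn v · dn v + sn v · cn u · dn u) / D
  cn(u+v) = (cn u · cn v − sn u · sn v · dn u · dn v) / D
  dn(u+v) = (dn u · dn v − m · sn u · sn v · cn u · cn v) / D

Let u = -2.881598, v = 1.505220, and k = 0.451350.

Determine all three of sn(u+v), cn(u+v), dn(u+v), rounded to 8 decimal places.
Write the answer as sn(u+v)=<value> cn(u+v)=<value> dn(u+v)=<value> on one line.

sn u = -0.4246752078959352, cn u = -0.9053457725082413, dn u = 0.9814580318174432
sn v = 0.9902754411562585, cn v = 0.1391206334185466, dn v = 0.8945535339250871
m = k² = 0.2037168225
D = 1 − m·sn²u·sn²v = 0.9639709569601475
sn(u+v) = (sn u·cn v·dn v + sn v·cn u·dn u)/D = -0.9327692292939249/0.9639709569601475 = -0.9676320874182597
cn(u+v) = (cn u·cn v − sn u·sn v·dn u·dn v)/D = 0.2432726263784727/0.9639709569601475 = 0.2523650994067554
dn(u+v) = (dn u·dn v − m·sn u·sn v·cn u·cn v)/D = 0.8671761447775107/0.9639709569601475 = 0.8995874186003734

sn(u+v)=-0.96763209 cn(u+v)=0.25236510 dn(u+v)=0.89958742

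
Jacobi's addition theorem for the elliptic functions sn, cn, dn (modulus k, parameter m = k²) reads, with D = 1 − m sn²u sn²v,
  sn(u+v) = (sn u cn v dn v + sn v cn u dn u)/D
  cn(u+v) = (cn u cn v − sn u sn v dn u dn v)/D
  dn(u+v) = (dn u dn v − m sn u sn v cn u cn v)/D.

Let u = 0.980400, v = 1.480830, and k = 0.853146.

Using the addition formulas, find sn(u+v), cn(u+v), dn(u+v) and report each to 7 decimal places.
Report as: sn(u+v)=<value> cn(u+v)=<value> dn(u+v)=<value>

sn(u+v)=0.9836149 cn(u+v)=-0.1802826 dn(u+v)=0.5438737

sn u = 0.7753071945048855, cn u = 0.6315843206959492, dn u = 0.7499890605206102
sn v = 0.9397193909543509, cn v = 0.341946583934368, dn v = 0.5977026901421602
m = k² = 0.727858097316
D = 1 − m·sn²u·sn²v = 0.6136412760656734
sn(u+v) = (sn u·cn v·dn v + sn v·cn u·dn u)/D = 0.6035866719753706/0.6136412760656734 = 0.983614850430585
cn(u+v) = (cn u·cn v − sn u·sn v·dn u·dn v)/D = -0.1106288619900084/0.6136412760656734 = -0.1802826281492978
dn(u+v) = (dn u·dn v − m·sn u·sn v·cn u·cn v)/D = 0.3337433616514965/0.6136412760656734 = 0.5438737168908737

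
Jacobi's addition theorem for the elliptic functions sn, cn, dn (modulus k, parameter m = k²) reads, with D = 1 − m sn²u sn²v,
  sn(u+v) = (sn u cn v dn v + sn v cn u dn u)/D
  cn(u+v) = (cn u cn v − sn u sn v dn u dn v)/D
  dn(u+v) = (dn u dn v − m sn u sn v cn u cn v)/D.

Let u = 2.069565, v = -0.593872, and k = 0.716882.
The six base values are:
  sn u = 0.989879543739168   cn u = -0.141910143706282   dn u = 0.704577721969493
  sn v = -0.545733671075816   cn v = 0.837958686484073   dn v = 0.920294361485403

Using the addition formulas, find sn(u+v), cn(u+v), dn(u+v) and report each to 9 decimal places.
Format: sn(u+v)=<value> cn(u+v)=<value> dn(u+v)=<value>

sn(u+v)=0.962243568 cn(u+v)=0.272189851 dn(u+v)=0.723985591

m = k² = 0.513919801924
D = 1 − m·sn²u·sn²v = 0.850024074418131
sn(u+v) = (sn u·cn v·dn v + sn v·cn u·dn u)/D = 0.8179301986102436/0.850024074418131 = 0.9622435684190984
cn(u+v) = (cn u·cn v − sn u·sn v·dn u·dn v)/D = 0.231367926238292/0.850024074418131 = 0.2721898510894186
dn(u+v) = (dn u·dn v − m·sn u·sn v·cn u·cn v)/D = 0.615405182098343/0.850024074418131 = 0.7239855912547039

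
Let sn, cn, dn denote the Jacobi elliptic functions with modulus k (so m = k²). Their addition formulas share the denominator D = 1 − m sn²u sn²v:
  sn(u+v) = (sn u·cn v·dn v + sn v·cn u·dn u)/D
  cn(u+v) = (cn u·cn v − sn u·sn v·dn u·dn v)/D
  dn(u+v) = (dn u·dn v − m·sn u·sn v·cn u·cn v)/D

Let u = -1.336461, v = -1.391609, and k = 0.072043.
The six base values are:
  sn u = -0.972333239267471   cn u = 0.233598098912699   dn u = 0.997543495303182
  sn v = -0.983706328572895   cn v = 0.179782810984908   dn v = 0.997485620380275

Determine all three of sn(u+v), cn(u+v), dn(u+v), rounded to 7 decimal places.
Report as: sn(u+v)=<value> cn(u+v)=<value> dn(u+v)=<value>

m = k² = 0.005190193849
D = 1 − m·sn²u·sn²v = 0.9952516275756712
sn(u+v) = (sn u·cn v·dn v + sn v·cn u·dn u)/D = -0.4035967105700312/0.9952516275756712 = -0.4055222813884269
cn(u+v) = (cn u·cn v − sn u·sn v·dn u·dn v)/D = -0.9097447429961182/0.9952516275756712 = -0.9140851597622213
dn(u+v) = (dn u·dn v − m·sn u·sn v·cn u·cn v)/D = 0.9948268039885518/0.9952516275756712 = 0.9995731495680602

sn(u+v)=-0.4055223 cn(u+v)=-0.9140852 dn(u+v)=0.9995731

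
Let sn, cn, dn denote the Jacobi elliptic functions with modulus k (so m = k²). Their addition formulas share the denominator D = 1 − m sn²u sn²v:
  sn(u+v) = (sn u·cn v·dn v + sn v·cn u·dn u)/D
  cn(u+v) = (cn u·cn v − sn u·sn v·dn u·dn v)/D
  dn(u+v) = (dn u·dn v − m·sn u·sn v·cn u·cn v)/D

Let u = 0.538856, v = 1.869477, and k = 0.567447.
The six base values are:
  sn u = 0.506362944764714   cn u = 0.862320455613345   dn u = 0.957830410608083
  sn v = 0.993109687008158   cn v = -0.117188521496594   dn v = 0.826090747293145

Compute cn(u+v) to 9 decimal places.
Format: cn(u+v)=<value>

cn(u+v)=-0.543185515

m = k² = 0.321996097809
D = 1 − m·sn²u·sn²v = 0.9185729167360248
cn(u+v) = (cn u·cn v − sn u·sn v·dn u·dn v)/D = -0.4989555024445964/0.9185729167360248 = -0.5431855145670313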